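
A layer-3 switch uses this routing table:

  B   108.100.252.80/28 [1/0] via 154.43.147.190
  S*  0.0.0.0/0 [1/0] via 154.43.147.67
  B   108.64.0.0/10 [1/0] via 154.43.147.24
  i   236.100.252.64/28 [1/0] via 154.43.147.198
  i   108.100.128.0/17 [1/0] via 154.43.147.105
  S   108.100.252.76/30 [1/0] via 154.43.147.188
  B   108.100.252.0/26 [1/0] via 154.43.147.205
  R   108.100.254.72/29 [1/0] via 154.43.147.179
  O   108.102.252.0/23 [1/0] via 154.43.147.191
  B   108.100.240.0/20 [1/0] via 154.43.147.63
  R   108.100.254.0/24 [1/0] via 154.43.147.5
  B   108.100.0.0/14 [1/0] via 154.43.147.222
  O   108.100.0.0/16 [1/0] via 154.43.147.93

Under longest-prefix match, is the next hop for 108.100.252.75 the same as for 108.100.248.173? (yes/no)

108.100.252.75: longest match 108.100.240.0/20 -> 154.43.147.63
108.100.248.173: longest match 108.100.240.0/20 -> 154.43.147.63

yes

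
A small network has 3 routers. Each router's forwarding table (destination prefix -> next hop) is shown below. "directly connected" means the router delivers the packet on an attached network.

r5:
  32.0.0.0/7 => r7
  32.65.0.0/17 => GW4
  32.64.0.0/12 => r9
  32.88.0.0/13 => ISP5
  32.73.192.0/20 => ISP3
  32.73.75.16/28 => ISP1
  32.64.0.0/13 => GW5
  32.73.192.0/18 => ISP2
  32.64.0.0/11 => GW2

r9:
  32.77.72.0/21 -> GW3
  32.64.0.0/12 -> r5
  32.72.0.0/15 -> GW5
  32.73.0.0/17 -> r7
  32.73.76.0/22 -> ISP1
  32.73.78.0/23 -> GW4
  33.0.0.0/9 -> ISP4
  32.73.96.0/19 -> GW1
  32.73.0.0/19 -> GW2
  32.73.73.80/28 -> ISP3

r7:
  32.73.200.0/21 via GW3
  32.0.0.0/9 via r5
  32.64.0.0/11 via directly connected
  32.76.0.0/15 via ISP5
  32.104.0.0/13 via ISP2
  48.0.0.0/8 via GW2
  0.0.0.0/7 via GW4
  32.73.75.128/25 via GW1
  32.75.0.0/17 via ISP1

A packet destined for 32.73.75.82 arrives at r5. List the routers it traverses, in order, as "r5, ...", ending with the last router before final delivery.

At r5: longest match for 32.73.75.82 is 32.64.0.0/12 -> r9
At r9: longest match for 32.73.75.82 is 32.73.0.0/17 -> r7
At r7: longest match for 32.73.75.82 is 32.64.0.0/11 -> directly connected

r5, r9, r7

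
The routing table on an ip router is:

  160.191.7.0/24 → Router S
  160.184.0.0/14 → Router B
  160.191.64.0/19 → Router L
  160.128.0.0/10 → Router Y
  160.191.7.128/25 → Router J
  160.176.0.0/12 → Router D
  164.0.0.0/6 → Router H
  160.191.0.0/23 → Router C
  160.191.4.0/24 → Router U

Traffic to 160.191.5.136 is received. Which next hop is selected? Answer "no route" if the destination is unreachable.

Router D

Routes whose prefix contains 160.191.5.136:
  160.128.0.0/10 (160.128.0.0 - 160.191.255.255) -> Router Y
  160.176.0.0/12 (160.176.0.0 - 160.191.255.255) -> Router D
More-specific entries that do NOT match:
  160.191.7.128/25 (160.191.7.128 - 160.191.7.255) does not contain 160.191.5.136
  160.191.7.0/24 (160.191.7.0 - 160.191.7.255) does not contain 160.191.5.136
  160.191.4.0/24 (160.191.4.0 - 160.191.4.255) does not contain 160.191.5.136
  160.191.0.0/23 (160.191.0.0 - 160.191.1.255) does not contain 160.191.5.136
  160.191.64.0/19 (160.191.64.0 - 160.191.95.255) does not contain 160.191.5.136
  160.184.0.0/14 (160.184.0.0 - 160.187.255.255) does not contain 160.191.5.136
Longest matching prefix is /12 -> next hop Router D.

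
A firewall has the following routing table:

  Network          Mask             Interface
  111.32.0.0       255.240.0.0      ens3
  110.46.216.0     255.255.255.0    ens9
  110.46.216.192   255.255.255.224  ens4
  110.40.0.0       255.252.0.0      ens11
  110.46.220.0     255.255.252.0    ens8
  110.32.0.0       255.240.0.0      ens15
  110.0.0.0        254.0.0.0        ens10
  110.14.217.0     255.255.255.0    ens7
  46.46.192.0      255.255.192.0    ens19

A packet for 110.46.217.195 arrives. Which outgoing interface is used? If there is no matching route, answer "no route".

ens15

Routes whose prefix contains 110.46.217.195:
  110.0.0.0/7 (110.0.0.0 - 111.255.255.255) -> ens10
  110.32.0.0/12 (110.32.0.0 - 110.47.255.255) -> ens15
More-specific entries that do NOT match:
  110.46.216.192/27 (110.46.216.192 - 110.46.216.223) does not contain 110.46.217.195
  110.46.216.0/24 (110.46.216.0 - 110.46.216.255) does not contain 110.46.217.195
  110.14.217.0/24 (110.14.217.0 - 110.14.217.255) does not contain 110.46.217.195
  110.46.220.0/22 (110.46.220.0 - 110.46.223.255) does not contain 110.46.217.195
  46.46.192.0/18 (46.46.192.0 - 46.46.255.255) does not contain 110.46.217.195
  110.40.0.0/14 (110.40.0.0 - 110.43.255.255) does not contain 110.46.217.195
Longest matching prefix is /12 -> interface ens15.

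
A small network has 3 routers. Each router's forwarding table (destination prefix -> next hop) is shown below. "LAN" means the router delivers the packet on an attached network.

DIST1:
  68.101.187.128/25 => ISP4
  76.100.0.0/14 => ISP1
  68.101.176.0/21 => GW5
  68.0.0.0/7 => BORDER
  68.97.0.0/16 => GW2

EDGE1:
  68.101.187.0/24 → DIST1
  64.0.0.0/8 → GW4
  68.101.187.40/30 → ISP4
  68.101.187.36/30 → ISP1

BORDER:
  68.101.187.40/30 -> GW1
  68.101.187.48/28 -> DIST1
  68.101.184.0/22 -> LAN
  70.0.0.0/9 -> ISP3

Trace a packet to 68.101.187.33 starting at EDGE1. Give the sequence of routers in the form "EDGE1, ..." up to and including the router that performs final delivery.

EDGE1, DIST1, BORDER

At EDGE1: longest match for 68.101.187.33 is 68.101.187.0/24 -> DIST1
At DIST1: longest match for 68.101.187.33 is 68.0.0.0/7 -> BORDER
At BORDER: longest match for 68.101.187.33 is 68.101.184.0/22 -> LAN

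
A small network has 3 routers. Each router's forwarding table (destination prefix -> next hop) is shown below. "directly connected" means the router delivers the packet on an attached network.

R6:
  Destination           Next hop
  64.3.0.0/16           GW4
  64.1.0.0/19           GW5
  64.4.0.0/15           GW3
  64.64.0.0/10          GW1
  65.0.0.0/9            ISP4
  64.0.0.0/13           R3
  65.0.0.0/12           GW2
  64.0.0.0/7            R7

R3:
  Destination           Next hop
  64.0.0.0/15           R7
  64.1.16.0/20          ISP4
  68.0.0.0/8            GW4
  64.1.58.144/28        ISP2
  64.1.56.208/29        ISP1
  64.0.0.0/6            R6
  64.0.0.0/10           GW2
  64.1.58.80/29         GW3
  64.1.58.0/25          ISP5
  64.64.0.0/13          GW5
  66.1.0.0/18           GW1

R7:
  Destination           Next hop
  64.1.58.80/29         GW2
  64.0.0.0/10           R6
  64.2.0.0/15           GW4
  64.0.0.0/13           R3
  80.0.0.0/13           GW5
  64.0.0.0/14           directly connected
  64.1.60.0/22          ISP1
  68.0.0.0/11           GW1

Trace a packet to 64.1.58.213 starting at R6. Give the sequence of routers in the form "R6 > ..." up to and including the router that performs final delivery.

R6 > R3 > R7

At R6: longest match for 64.1.58.213 is 64.0.0.0/13 -> R3
At R3: longest match for 64.1.58.213 is 64.0.0.0/15 -> R7
At R7: longest match for 64.1.58.213 is 64.0.0.0/14 -> directly connected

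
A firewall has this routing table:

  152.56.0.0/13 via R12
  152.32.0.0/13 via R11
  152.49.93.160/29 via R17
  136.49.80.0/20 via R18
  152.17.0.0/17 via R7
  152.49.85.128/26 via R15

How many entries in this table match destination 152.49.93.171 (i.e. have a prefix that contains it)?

No listed prefix contains 152.49.93.171.
Total matching entries: 0.

0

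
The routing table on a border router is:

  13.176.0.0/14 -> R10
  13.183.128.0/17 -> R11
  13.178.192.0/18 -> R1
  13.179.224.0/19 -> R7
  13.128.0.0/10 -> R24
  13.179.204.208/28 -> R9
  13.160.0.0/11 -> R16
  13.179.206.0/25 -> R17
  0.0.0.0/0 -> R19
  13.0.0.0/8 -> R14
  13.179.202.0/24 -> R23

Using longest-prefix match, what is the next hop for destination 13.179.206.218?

Routes whose prefix contains 13.179.206.218:
  0.0.0.0/0 (default, matches everything) -> R19
  13.0.0.0/8 (13.0.0.0 - 13.255.255.255) -> R14
  13.128.0.0/10 (13.128.0.0 - 13.191.255.255) -> R24
  13.160.0.0/11 (13.160.0.0 - 13.191.255.255) -> R16
  13.176.0.0/14 (13.176.0.0 - 13.179.255.255) -> R10
More-specific entries that do NOT match:
  13.179.204.208/28 (13.179.204.208 - 13.179.204.223) does not contain 13.179.206.218
  13.179.206.0/25 (13.179.206.0 - 13.179.206.127) does not contain 13.179.206.218
  13.179.202.0/24 (13.179.202.0 - 13.179.202.255) does not contain 13.179.206.218
  13.179.224.0/19 (13.179.224.0 - 13.179.255.255) does not contain 13.179.206.218
  13.178.192.0/18 (13.178.192.0 - 13.178.255.255) does not contain 13.179.206.218
  13.183.128.0/17 (13.183.128.0 - 13.183.255.255) does not contain 13.179.206.218
Longest matching prefix is /14 -> next hop R10.

R10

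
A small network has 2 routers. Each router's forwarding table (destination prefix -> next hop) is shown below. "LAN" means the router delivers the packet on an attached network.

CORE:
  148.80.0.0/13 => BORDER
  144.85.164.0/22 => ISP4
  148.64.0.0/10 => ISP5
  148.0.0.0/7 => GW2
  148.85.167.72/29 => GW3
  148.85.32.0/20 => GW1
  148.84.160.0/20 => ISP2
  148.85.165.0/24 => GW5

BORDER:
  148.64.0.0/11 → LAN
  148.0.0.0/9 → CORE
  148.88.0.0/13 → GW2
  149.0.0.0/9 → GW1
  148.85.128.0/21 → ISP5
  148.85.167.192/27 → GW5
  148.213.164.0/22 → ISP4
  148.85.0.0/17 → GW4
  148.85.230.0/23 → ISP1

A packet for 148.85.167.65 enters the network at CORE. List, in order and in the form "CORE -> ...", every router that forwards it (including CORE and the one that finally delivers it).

CORE -> BORDER

At CORE: longest match for 148.85.167.65 is 148.80.0.0/13 -> BORDER
At BORDER: longest match for 148.85.167.65 is 148.64.0.0/11 -> LAN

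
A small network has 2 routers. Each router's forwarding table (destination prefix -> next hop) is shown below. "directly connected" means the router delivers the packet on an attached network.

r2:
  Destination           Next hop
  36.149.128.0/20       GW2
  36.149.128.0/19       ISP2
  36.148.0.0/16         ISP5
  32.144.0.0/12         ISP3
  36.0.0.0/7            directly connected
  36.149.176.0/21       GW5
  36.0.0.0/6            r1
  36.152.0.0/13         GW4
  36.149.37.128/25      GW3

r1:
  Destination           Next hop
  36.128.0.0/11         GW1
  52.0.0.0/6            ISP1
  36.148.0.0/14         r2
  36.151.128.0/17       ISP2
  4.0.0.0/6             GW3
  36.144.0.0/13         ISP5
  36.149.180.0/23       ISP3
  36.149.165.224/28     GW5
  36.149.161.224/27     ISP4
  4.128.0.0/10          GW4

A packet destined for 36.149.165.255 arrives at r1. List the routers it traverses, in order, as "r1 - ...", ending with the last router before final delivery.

At r1: longest match for 36.149.165.255 is 36.148.0.0/14 -> r2
At r2: longest match for 36.149.165.255 is 36.0.0.0/7 -> directly connected

r1 - r2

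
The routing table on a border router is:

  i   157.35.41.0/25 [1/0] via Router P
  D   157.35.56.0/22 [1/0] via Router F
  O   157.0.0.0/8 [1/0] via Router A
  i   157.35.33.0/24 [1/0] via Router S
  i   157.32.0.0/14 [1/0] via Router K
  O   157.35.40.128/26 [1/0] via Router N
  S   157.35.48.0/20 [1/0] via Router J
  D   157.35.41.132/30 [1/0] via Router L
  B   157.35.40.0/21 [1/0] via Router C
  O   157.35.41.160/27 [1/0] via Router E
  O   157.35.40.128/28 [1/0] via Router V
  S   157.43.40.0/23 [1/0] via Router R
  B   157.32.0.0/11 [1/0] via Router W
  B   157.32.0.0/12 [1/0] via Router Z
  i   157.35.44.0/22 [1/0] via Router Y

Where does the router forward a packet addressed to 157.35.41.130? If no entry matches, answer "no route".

Router C

Routes whose prefix contains 157.35.41.130:
  157.0.0.0/8 (157.0.0.0 - 157.255.255.255) -> Router A
  157.32.0.0/11 (157.32.0.0 - 157.63.255.255) -> Router W
  157.32.0.0/12 (157.32.0.0 - 157.47.255.255) -> Router Z
  157.32.0.0/14 (157.32.0.0 - 157.35.255.255) -> Router K
  157.35.40.0/21 (157.35.40.0 - 157.35.47.255) -> Router C
More-specific entries that do NOT match:
  157.35.41.132/30 (157.35.41.132 - 157.35.41.135) does not contain 157.35.41.130
  157.35.40.128/28 (157.35.40.128 - 157.35.40.143) does not contain 157.35.41.130
  157.35.41.160/27 (157.35.41.160 - 157.35.41.191) does not contain 157.35.41.130
  157.35.40.128/26 (157.35.40.128 - 157.35.40.191) does not contain 157.35.41.130
  157.35.41.0/25 (157.35.41.0 - 157.35.41.127) does not contain 157.35.41.130
  157.35.33.0/24 (157.35.33.0 - 157.35.33.255) does not contain 157.35.41.130
  157.43.40.0/23 (157.43.40.0 - 157.43.41.255) does not contain 157.35.41.130
  157.35.56.0/22 (157.35.56.0 - 157.35.59.255) does not contain 157.35.41.130
  157.35.44.0/22 (157.35.44.0 - 157.35.47.255) does not contain 157.35.41.130
Longest matching prefix is /21 -> next hop Router C.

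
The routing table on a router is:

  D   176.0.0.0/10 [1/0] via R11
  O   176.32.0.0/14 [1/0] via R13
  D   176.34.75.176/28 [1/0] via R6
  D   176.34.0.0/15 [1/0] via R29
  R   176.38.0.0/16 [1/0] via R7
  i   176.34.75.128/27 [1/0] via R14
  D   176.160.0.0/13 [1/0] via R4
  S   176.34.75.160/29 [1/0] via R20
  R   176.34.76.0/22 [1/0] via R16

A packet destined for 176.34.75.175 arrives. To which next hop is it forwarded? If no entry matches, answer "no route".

R29

Routes whose prefix contains 176.34.75.175:
  176.0.0.0/10 (176.0.0.0 - 176.63.255.255) -> R11
  176.32.0.0/14 (176.32.0.0 - 176.35.255.255) -> R13
  176.34.0.0/15 (176.34.0.0 - 176.35.255.255) -> R29
More-specific entries that do NOT match:
  176.34.75.160/29 (176.34.75.160 - 176.34.75.167) does not contain 176.34.75.175
  176.34.75.176/28 (176.34.75.176 - 176.34.75.191) does not contain 176.34.75.175
  176.34.75.128/27 (176.34.75.128 - 176.34.75.159) does not contain 176.34.75.175
  176.34.76.0/22 (176.34.76.0 - 176.34.79.255) does not contain 176.34.75.175
  176.38.0.0/16 (176.38.0.0 - 176.38.255.255) does not contain 176.34.75.175
Longest matching prefix is /15 -> next hop R29.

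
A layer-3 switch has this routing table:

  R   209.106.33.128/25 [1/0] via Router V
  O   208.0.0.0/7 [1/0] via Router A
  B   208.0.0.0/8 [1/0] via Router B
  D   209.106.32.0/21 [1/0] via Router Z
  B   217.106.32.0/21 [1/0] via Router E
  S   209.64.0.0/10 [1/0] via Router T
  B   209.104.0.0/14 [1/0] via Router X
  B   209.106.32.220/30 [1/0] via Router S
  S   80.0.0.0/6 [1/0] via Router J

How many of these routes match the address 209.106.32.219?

Prefixes containing 209.106.32.219:
  208.0.0.0/7 (208.0.0.0 - 209.255.255.255)
  209.64.0.0/10 (209.64.0.0 - 209.127.255.255)
  209.104.0.0/14 (209.104.0.0 - 209.107.255.255)
  209.106.32.0/21 (209.106.32.0 - 209.106.39.255)
Total matching entries: 4.

4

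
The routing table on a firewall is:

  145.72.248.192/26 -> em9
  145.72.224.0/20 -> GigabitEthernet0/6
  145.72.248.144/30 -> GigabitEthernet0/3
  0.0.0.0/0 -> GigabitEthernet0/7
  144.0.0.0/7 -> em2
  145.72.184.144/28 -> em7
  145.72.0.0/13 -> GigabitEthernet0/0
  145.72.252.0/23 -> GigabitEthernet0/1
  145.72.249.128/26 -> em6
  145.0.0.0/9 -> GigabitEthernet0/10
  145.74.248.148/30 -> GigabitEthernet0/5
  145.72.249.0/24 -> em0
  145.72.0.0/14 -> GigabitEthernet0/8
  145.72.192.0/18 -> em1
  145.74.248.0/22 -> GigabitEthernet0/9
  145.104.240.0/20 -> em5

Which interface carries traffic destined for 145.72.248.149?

Routes whose prefix contains 145.72.248.149:
  0.0.0.0/0 (default, matches everything) -> GigabitEthernet0/7
  144.0.0.0/7 (144.0.0.0 - 145.255.255.255) -> em2
  145.0.0.0/9 (145.0.0.0 - 145.127.255.255) -> GigabitEthernet0/10
  145.72.0.0/13 (145.72.0.0 - 145.79.255.255) -> GigabitEthernet0/0
  145.72.0.0/14 (145.72.0.0 - 145.75.255.255) -> GigabitEthernet0/8
  145.72.192.0/18 (145.72.192.0 - 145.72.255.255) -> em1
More-specific entries that do NOT match:
  145.72.248.144/30 (145.72.248.144 - 145.72.248.147) does not contain 145.72.248.149
  145.74.248.148/30 (145.74.248.148 - 145.74.248.151) does not contain 145.72.248.149
  145.72.184.144/28 (145.72.184.144 - 145.72.184.159) does not contain 145.72.248.149
  145.72.248.192/26 (145.72.248.192 - 145.72.248.255) does not contain 145.72.248.149
  145.72.249.128/26 (145.72.249.128 - 145.72.249.191) does not contain 145.72.248.149
  145.72.249.0/24 (145.72.249.0 - 145.72.249.255) does not contain 145.72.248.149
  145.72.252.0/23 (145.72.252.0 - 145.72.253.255) does not contain 145.72.248.149
  145.74.248.0/22 (145.74.248.0 - 145.74.251.255) does not contain 145.72.248.149
  145.72.224.0/20 (145.72.224.0 - 145.72.239.255) does not contain 145.72.248.149
  145.104.240.0/20 (145.104.240.0 - 145.104.255.255) does not contain 145.72.248.149
Longest matching prefix is /18 -> interface em1.

em1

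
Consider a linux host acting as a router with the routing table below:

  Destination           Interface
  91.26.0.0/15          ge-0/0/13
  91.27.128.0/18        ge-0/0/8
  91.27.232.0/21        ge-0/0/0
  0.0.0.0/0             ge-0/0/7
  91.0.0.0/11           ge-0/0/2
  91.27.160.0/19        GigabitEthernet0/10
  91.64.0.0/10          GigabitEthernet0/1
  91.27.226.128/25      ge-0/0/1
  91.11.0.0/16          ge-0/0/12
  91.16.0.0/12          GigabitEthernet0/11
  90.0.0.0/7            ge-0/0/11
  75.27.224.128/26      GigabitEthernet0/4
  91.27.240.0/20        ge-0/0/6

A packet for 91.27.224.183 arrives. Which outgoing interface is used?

ge-0/0/13

Routes whose prefix contains 91.27.224.183:
  0.0.0.0/0 (default, matches everything) -> ge-0/0/7
  90.0.0.0/7 (90.0.0.0 - 91.255.255.255) -> ge-0/0/11
  91.0.0.0/11 (91.0.0.0 - 91.31.255.255) -> ge-0/0/2
  91.16.0.0/12 (91.16.0.0 - 91.31.255.255) -> GigabitEthernet0/11
  91.26.0.0/15 (91.26.0.0 - 91.27.255.255) -> ge-0/0/13
More-specific entries that do NOT match:
  75.27.224.128/26 (75.27.224.128 - 75.27.224.191) does not contain 91.27.224.183
  91.27.226.128/25 (91.27.226.128 - 91.27.226.255) does not contain 91.27.224.183
  91.27.232.0/21 (91.27.232.0 - 91.27.239.255) does not contain 91.27.224.183
  91.27.240.0/20 (91.27.240.0 - 91.27.255.255) does not contain 91.27.224.183
  91.27.160.0/19 (91.27.160.0 - 91.27.191.255) does not contain 91.27.224.183
  91.27.128.0/18 (91.27.128.0 - 91.27.191.255) does not contain 91.27.224.183
  91.11.0.0/16 (91.11.0.0 - 91.11.255.255) does not contain 91.27.224.183
Longest matching prefix is /15 -> interface ge-0/0/13.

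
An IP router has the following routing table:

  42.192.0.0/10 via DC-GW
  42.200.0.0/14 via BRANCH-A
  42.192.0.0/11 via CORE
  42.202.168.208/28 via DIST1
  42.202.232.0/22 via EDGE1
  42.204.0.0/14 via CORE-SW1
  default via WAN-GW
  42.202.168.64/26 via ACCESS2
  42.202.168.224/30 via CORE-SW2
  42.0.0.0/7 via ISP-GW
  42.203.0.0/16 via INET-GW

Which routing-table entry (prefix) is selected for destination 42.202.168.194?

Entries matching 42.202.168.194:
  0.0.0.0/0 (default, matches everything)
  42.0.0.0/7 (42.0.0.0 - 43.255.255.255)
  42.192.0.0/10 (42.192.0.0 - 42.255.255.255)
  42.192.0.0/11 (42.192.0.0 - 42.223.255.255)
  42.200.0.0/14 (42.200.0.0 - 42.203.255.255)
Most specific is 42.200.0.0/14.

42.200.0.0/14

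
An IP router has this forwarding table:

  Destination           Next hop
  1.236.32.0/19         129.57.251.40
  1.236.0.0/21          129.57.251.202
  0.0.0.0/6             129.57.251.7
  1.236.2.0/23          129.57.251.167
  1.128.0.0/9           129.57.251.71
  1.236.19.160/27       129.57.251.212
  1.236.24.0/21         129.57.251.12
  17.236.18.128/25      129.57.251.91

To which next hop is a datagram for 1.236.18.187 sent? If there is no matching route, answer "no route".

129.57.251.71

Routes whose prefix contains 1.236.18.187:
  0.0.0.0/6 (0.0.0.0 - 3.255.255.255) -> 129.57.251.7
  1.128.0.0/9 (1.128.0.0 - 1.255.255.255) -> 129.57.251.71
More-specific entries that do NOT match:
  1.236.19.160/27 (1.236.19.160 - 1.236.19.191) does not contain 1.236.18.187
  17.236.18.128/25 (17.236.18.128 - 17.236.18.255) does not contain 1.236.18.187
  1.236.2.0/23 (1.236.2.0 - 1.236.3.255) does not contain 1.236.18.187
  1.236.0.0/21 (1.236.0.0 - 1.236.7.255) does not contain 1.236.18.187
  1.236.24.0/21 (1.236.24.0 - 1.236.31.255) does not contain 1.236.18.187
  1.236.32.0/19 (1.236.32.0 - 1.236.63.255) does not contain 1.236.18.187
Longest matching prefix is /9 -> next hop 129.57.251.71.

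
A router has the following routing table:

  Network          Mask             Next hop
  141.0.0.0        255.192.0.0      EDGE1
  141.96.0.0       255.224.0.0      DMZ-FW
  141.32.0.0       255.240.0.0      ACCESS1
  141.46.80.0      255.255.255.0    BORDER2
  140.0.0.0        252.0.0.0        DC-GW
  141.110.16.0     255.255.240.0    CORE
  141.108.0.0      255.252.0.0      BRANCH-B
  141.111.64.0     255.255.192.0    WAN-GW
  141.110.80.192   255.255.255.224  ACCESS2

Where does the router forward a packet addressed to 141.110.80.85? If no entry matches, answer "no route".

Routes whose prefix contains 141.110.80.85:
  140.0.0.0/6 (140.0.0.0 - 143.255.255.255) -> DC-GW
  141.96.0.0/11 (141.96.0.0 - 141.127.255.255) -> DMZ-FW
  141.108.0.0/14 (141.108.0.0 - 141.111.255.255) -> BRANCH-B
More-specific entries that do NOT match:
  141.110.80.192/27 (141.110.80.192 - 141.110.80.223) does not contain 141.110.80.85
  141.46.80.0/24 (141.46.80.0 - 141.46.80.255) does not contain 141.110.80.85
  141.110.16.0/20 (141.110.16.0 - 141.110.31.255) does not contain 141.110.80.85
  141.111.64.0/18 (141.111.64.0 - 141.111.127.255) does not contain 141.110.80.85
Longest matching prefix is /14 -> next hop BRANCH-B.

BRANCH-B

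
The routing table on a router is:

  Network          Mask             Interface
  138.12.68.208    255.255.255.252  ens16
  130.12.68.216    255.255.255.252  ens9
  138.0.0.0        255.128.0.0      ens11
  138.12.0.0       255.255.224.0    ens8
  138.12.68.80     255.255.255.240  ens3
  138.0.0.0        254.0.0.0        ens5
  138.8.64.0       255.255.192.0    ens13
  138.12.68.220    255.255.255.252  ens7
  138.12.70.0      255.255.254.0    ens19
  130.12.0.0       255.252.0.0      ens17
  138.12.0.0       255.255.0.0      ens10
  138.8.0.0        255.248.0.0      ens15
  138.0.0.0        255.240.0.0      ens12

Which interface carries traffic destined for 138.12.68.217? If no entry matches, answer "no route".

Routes whose prefix contains 138.12.68.217:
  138.0.0.0/7 (138.0.0.0 - 139.255.255.255) -> ens5
  138.0.0.0/9 (138.0.0.0 - 138.127.255.255) -> ens11
  138.0.0.0/12 (138.0.0.0 - 138.15.255.255) -> ens12
  138.8.0.0/13 (138.8.0.0 - 138.15.255.255) -> ens15
  138.12.0.0/16 (138.12.0.0 - 138.12.255.255) -> ens10
More-specific entries that do NOT match:
  138.12.68.208/30 (138.12.68.208 - 138.12.68.211) does not contain 138.12.68.217
  130.12.68.216/30 (130.12.68.216 - 130.12.68.219) does not contain 138.12.68.217
  138.12.68.220/30 (138.12.68.220 - 138.12.68.223) does not contain 138.12.68.217
  138.12.68.80/28 (138.12.68.80 - 138.12.68.95) does not contain 138.12.68.217
  138.12.70.0/23 (138.12.70.0 - 138.12.71.255) does not contain 138.12.68.217
  138.12.0.0/19 (138.12.0.0 - 138.12.31.255) does not contain 138.12.68.217
  138.8.64.0/18 (138.8.64.0 - 138.8.127.255) does not contain 138.12.68.217
Longest matching prefix is /16 -> interface ens10.

ens10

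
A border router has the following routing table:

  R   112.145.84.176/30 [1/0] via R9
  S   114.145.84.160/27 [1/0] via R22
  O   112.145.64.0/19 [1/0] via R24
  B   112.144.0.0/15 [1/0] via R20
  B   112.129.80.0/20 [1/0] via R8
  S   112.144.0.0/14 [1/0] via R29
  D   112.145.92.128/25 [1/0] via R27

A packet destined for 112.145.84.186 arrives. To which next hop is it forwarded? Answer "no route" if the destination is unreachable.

Routes whose prefix contains 112.145.84.186:
  112.144.0.0/14 (112.144.0.0 - 112.147.255.255) -> R29
  112.144.0.0/15 (112.144.0.0 - 112.145.255.255) -> R20
  112.145.64.0/19 (112.145.64.0 - 112.145.95.255) -> R24
More-specific entries that do NOT match:
  112.145.84.176/30 (112.145.84.176 - 112.145.84.179) does not contain 112.145.84.186
  114.145.84.160/27 (114.145.84.160 - 114.145.84.191) does not contain 112.145.84.186
  112.145.92.128/25 (112.145.92.128 - 112.145.92.255) does not contain 112.145.84.186
  112.129.80.0/20 (112.129.80.0 - 112.129.95.255) does not contain 112.145.84.186
Longest matching prefix is /19 -> next hop R24.

R24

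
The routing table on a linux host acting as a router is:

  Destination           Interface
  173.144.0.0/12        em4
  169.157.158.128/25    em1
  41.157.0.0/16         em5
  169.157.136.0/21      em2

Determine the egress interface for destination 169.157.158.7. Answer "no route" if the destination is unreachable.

no route

No entry's prefix contains 169.157.158.7; there is no default route.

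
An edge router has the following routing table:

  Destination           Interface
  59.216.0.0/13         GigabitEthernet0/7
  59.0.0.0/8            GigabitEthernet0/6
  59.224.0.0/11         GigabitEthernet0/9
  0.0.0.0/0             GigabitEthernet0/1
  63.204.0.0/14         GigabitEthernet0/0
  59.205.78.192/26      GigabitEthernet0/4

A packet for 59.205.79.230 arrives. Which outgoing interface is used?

Routes whose prefix contains 59.205.79.230:
  0.0.0.0/0 (default, matches everything) -> GigabitEthernet0/1
  59.0.0.0/8 (59.0.0.0 - 59.255.255.255) -> GigabitEthernet0/6
More-specific entries that do NOT match:
  59.205.78.192/26 (59.205.78.192 - 59.205.78.255) does not contain 59.205.79.230
  63.204.0.0/14 (63.204.0.0 - 63.207.255.255) does not contain 59.205.79.230
  59.216.0.0/13 (59.216.0.0 - 59.223.255.255) does not contain 59.205.79.230
  59.224.0.0/11 (59.224.0.0 - 59.255.255.255) does not contain 59.205.79.230
Longest matching prefix is /8 -> interface GigabitEthernet0/6.

GigabitEthernet0/6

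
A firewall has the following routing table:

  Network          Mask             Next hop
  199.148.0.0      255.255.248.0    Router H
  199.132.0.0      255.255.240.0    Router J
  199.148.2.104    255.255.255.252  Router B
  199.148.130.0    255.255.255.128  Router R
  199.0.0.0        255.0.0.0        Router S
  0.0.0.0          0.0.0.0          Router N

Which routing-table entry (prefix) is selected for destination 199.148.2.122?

199.148.0.0/21

Entries matching 199.148.2.122:
  0.0.0.0/0 (default, matches everything)
  199.0.0.0/8 (199.0.0.0 - 199.255.255.255)
  199.148.0.0/21 (199.148.0.0 - 199.148.7.255)
Most specific is 199.148.0.0/21.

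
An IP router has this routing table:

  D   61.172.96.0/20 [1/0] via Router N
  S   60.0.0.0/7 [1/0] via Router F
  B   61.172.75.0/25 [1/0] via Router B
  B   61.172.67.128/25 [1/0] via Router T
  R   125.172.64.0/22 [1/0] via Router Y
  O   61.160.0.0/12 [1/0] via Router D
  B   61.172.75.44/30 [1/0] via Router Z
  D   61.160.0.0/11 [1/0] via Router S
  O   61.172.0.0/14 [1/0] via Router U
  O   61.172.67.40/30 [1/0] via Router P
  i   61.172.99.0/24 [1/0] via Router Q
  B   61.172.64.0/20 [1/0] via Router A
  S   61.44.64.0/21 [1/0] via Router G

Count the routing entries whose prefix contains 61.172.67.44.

5

Prefixes containing 61.172.67.44:
  60.0.0.0/7 (60.0.0.0 - 61.255.255.255)
  61.160.0.0/11 (61.160.0.0 - 61.191.255.255)
  61.160.0.0/12 (61.160.0.0 - 61.175.255.255)
  61.172.0.0/14 (61.172.0.0 - 61.175.255.255)
  61.172.64.0/20 (61.172.64.0 - 61.172.79.255)
Total matching entries: 5.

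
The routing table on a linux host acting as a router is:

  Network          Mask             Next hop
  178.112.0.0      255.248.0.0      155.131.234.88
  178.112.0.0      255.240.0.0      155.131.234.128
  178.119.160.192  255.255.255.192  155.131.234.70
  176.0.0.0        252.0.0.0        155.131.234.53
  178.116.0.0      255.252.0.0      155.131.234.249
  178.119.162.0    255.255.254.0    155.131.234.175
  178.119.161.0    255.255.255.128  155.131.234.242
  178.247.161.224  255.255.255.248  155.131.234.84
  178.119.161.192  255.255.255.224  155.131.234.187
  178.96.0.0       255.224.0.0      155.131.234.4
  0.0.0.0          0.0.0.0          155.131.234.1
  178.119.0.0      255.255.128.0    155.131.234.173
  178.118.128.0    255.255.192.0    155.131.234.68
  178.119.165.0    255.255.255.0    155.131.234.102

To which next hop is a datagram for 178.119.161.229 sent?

Routes whose prefix contains 178.119.161.229:
  0.0.0.0/0 (default, matches everything) -> 155.131.234.1
  176.0.0.0/6 (176.0.0.0 - 179.255.255.255) -> 155.131.234.53
  178.96.0.0/11 (178.96.0.0 - 178.127.255.255) -> 155.131.234.4
  178.112.0.0/12 (178.112.0.0 - 178.127.255.255) -> 155.131.234.128
  178.112.0.0/13 (178.112.0.0 - 178.119.255.255) -> 155.131.234.88
  178.116.0.0/14 (178.116.0.0 - 178.119.255.255) -> 155.131.234.249
More-specific entries that do NOT match:
  178.247.161.224/29 (178.247.161.224 - 178.247.161.231) does not contain 178.119.161.229
  178.119.161.192/27 (178.119.161.192 - 178.119.161.223) does not contain 178.119.161.229
  178.119.160.192/26 (178.119.160.192 - 178.119.160.255) does not contain 178.119.161.229
  178.119.161.0/25 (178.119.161.0 - 178.119.161.127) does not contain 178.119.161.229
  178.119.165.0/24 (178.119.165.0 - 178.119.165.255) does not contain 178.119.161.229
  178.119.162.0/23 (178.119.162.0 - 178.119.163.255) does not contain 178.119.161.229
  178.118.128.0/18 (178.118.128.0 - 178.118.191.255) does not contain 178.119.161.229
  178.119.0.0/17 (178.119.0.0 - 178.119.127.255) does not contain 178.119.161.229
Longest matching prefix is /14 -> next hop 155.131.234.249.

155.131.234.249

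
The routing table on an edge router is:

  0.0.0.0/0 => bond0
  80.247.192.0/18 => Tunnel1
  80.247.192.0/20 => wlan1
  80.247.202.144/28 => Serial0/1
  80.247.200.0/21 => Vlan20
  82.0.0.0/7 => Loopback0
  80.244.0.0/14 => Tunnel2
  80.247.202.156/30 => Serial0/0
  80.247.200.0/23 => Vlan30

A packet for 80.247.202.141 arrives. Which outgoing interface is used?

Routes whose prefix contains 80.247.202.141:
  0.0.0.0/0 (default, matches everything) -> bond0
  80.244.0.0/14 (80.244.0.0 - 80.247.255.255) -> Tunnel2
  80.247.192.0/18 (80.247.192.0 - 80.247.255.255) -> Tunnel1
  80.247.192.0/20 (80.247.192.0 - 80.247.207.255) -> wlan1
  80.247.200.0/21 (80.247.200.0 - 80.247.207.255) -> Vlan20
More-specific entries that do NOT match:
  80.247.202.156/30 (80.247.202.156 - 80.247.202.159) does not contain 80.247.202.141
  80.247.202.144/28 (80.247.202.144 - 80.247.202.159) does not contain 80.247.202.141
  80.247.200.0/23 (80.247.200.0 - 80.247.201.255) does not contain 80.247.202.141
Longest matching prefix is /21 -> interface Vlan20.

Vlan20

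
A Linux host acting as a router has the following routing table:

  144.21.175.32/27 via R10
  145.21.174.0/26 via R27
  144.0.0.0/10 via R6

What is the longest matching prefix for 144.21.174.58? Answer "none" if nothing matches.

Entries matching 144.21.174.58:
  144.0.0.0/10 (144.0.0.0 - 144.63.255.255)
Most specific is 144.0.0.0/10.

144.0.0.0/10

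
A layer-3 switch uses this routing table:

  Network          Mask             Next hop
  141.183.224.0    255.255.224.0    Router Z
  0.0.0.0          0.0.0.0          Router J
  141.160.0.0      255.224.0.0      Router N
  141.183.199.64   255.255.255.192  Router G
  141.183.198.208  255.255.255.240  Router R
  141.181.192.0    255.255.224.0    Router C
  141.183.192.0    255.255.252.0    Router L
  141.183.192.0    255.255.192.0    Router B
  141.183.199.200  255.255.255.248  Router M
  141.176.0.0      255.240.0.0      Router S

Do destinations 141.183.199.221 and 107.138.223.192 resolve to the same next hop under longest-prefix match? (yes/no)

no

141.183.199.221: longest match 141.183.192.0/18 -> Router B
107.138.223.192: longest match 0.0.0.0/0 -> Router J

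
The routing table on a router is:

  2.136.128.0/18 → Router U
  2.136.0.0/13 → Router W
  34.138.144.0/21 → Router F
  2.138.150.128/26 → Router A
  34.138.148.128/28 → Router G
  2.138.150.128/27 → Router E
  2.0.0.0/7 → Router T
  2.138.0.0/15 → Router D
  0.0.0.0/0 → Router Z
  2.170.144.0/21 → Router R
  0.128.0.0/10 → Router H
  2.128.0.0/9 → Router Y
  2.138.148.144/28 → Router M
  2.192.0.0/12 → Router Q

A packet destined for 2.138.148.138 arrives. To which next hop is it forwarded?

Routes whose prefix contains 2.138.148.138:
  0.0.0.0/0 (default, matches everything) -> Router Z
  2.0.0.0/7 (2.0.0.0 - 3.255.255.255) -> Router T
  2.128.0.0/9 (2.128.0.0 - 2.255.255.255) -> Router Y
  2.136.0.0/13 (2.136.0.0 - 2.143.255.255) -> Router W
  2.138.0.0/15 (2.138.0.0 - 2.139.255.255) -> Router D
More-specific entries that do NOT match:
  34.138.148.128/28 (34.138.148.128 - 34.138.148.143) does not contain 2.138.148.138
  2.138.148.144/28 (2.138.148.144 - 2.138.148.159) does not contain 2.138.148.138
  2.138.150.128/27 (2.138.150.128 - 2.138.150.159) does not contain 2.138.148.138
  2.138.150.128/26 (2.138.150.128 - 2.138.150.191) does not contain 2.138.148.138
  34.138.144.0/21 (34.138.144.0 - 34.138.151.255) does not contain 2.138.148.138
  2.170.144.0/21 (2.170.144.0 - 2.170.151.255) does not contain 2.138.148.138
  2.136.128.0/18 (2.136.128.0 - 2.136.191.255) does not contain 2.138.148.138
Longest matching prefix is /15 -> next hop Router D.

Router D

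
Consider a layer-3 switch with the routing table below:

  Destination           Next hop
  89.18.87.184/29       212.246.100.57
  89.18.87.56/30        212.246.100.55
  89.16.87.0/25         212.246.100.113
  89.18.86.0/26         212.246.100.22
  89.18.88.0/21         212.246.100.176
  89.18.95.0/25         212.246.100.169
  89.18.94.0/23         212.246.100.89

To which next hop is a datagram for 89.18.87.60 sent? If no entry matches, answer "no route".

no route

No entry's prefix contains 89.18.87.60; there is no default route.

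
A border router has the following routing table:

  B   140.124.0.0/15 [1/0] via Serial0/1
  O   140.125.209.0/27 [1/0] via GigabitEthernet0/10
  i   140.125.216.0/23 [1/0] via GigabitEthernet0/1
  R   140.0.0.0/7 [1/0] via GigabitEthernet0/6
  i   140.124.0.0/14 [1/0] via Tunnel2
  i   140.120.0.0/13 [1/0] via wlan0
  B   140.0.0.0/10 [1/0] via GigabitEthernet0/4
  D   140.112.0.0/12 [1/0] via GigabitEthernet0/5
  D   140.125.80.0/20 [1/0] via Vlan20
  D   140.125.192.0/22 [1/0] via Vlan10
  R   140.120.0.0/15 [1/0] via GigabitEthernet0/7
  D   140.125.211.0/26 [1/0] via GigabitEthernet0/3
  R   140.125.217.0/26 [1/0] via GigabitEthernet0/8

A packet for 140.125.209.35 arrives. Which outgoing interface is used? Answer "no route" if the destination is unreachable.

Serial0/1

Routes whose prefix contains 140.125.209.35:
  140.0.0.0/7 (140.0.0.0 - 141.255.255.255) -> GigabitEthernet0/6
  140.112.0.0/12 (140.112.0.0 - 140.127.255.255) -> GigabitEthernet0/5
  140.120.0.0/13 (140.120.0.0 - 140.127.255.255) -> wlan0
  140.124.0.0/14 (140.124.0.0 - 140.127.255.255) -> Tunnel2
  140.124.0.0/15 (140.124.0.0 - 140.125.255.255) -> Serial0/1
More-specific entries that do NOT match:
  140.125.209.0/27 (140.125.209.0 - 140.125.209.31) does not contain 140.125.209.35
  140.125.211.0/26 (140.125.211.0 - 140.125.211.63) does not contain 140.125.209.35
  140.125.217.0/26 (140.125.217.0 - 140.125.217.63) does not contain 140.125.209.35
  140.125.216.0/23 (140.125.216.0 - 140.125.217.255) does not contain 140.125.209.35
  140.125.192.0/22 (140.125.192.0 - 140.125.195.255) does not contain 140.125.209.35
  140.125.80.0/20 (140.125.80.0 - 140.125.95.255) does not contain 140.125.209.35
Longest matching prefix is /15 -> interface Serial0/1.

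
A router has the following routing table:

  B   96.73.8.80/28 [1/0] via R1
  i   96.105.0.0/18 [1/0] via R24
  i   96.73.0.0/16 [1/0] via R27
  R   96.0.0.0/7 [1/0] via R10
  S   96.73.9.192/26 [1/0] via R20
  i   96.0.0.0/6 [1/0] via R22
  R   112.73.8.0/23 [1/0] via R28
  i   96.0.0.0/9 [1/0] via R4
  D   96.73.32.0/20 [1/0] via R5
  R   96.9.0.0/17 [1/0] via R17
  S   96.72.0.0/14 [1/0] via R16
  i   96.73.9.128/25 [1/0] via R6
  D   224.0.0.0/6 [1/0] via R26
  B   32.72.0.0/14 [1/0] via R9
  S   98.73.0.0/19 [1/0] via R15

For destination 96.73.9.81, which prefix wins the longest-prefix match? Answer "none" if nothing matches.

96.73.0.0/16

Entries matching 96.73.9.81:
  96.0.0.0/6 (96.0.0.0 - 99.255.255.255)
  96.0.0.0/7 (96.0.0.0 - 97.255.255.255)
  96.0.0.0/9 (96.0.0.0 - 96.127.255.255)
  96.72.0.0/14 (96.72.0.0 - 96.75.255.255)
  96.73.0.0/16 (96.73.0.0 - 96.73.255.255)
Most specific is 96.73.0.0/16.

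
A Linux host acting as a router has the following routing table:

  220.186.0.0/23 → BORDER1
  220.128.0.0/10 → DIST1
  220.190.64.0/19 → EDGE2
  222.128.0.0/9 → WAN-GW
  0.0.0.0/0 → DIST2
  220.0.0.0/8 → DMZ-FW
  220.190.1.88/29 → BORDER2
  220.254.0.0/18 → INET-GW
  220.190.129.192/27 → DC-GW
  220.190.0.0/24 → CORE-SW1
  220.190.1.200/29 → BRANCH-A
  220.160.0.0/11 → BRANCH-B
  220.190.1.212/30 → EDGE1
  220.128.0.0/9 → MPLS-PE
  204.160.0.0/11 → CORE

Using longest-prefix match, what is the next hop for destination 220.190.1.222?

BRANCH-B

Routes whose prefix contains 220.190.1.222:
  0.0.0.0/0 (default, matches everything) -> DIST2
  220.0.0.0/8 (220.0.0.0 - 220.255.255.255) -> DMZ-FW
  220.128.0.0/9 (220.128.0.0 - 220.255.255.255) -> MPLS-PE
  220.128.0.0/10 (220.128.0.0 - 220.191.255.255) -> DIST1
  220.160.0.0/11 (220.160.0.0 - 220.191.255.255) -> BRANCH-B
More-specific entries that do NOT match:
  220.190.1.212/30 (220.190.1.212 - 220.190.1.215) does not contain 220.190.1.222
  220.190.1.88/29 (220.190.1.88 - 220.190.1.95) does not contain 220.190.1.222
  220.190.1.200/29 (220.190.1.200 - 220.190.1.207) does not contain 220.190.1.222
  220.190.129.192/27 (220.190.129.192 - 220.190.129.223) does not contain 220.190.1.222
  220.190.0.0/24 (220.190.0.0 - 220.190.0.255) does not contain 220.190.1.222
  220.186.0.0/23 (220.186.0.0 - 220.186.1.255) does not contain 220.190.1.222
  220.190.64.0/19 (220.190.64.0 - 220.190.95.255) does not contain 220.190.1.222
  220.254.0.0/18 (220.254.0.0 - 220.254.63.255) does not contain 220.190.1.222
Longest matching prefix is /11 -> next hop BRANCH-B.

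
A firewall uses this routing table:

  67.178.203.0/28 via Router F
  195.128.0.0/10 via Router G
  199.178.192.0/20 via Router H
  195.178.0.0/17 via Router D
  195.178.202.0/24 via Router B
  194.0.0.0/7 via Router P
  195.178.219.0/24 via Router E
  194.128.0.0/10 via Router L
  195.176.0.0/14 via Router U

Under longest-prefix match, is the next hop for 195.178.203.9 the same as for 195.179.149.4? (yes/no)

195.178.203.9: longest match 195.176.0.0/14 -> Router U
195.179.149.4: longest match 195.176.0.0/14 -> Router U

yes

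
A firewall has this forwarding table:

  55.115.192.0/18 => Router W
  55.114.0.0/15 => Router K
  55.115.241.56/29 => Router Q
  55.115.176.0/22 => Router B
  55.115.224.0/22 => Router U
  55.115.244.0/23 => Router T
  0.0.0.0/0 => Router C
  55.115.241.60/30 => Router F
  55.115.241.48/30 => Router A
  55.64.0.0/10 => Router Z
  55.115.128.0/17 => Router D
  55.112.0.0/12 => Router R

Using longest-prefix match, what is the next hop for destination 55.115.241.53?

Routes whose prefix contains 55.115.241.53:
  0.0.0.0/0 (default, matches everything) -> Router C
  55.64.0.0/10 (55.64.0.0 - 55.127.255.255) -> Router Z
  55.112.0.0/12 (55.112.0.0 - 55.127.255.255) -> Router R
  55.114.0.0/15 (55.114.0.0 - 55.115.255.255) -> Router K
  55.115.128.0/17 (55.115.128.0 - 55.115.255.255) -> Router D
  55.115.192.0/18 (55.115.192.0 - 55.115.255.255) -> Router W
More-specific entries that do NOT match:
  55.115.241.60/30 (55.115.241.60 - 55.115.241.63) does not contain 55.115.241.53
  55.115.241.48/30 (55.115.241.48 - 55.115.241.51) does not contain 55.115.241.53
  55.115.241.56/29 (55.115.241.56 - 55.115.241.63) does not contain 55.115.241.53
  55.115.244.0/23 (55.115.244.0 - 55.115.245.255) does not contain 55.115.241.53
  55.115.176.0/22 (55.115.176.0 - 55.115.179.255) does not contain 55.115.241.53
  55.115.224.0/22 (55.115.224.0 - 55.115.227.255) does not contain 55.115.241.53
Longest matching prefix is /18 -> next hop Router W.

Router W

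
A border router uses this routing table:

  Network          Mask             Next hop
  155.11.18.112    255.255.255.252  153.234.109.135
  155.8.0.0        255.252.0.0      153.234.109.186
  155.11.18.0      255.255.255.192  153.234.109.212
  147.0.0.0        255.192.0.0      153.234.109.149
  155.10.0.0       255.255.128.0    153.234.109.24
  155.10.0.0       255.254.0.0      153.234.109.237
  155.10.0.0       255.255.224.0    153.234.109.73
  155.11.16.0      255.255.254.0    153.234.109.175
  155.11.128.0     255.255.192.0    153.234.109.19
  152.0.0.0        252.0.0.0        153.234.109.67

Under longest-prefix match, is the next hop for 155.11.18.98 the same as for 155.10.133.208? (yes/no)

155.11.18.98: longest match 155.10.0.0/15 -> 153.234.109.237
155.10.133.208: longest match 155.10.0.0/15 -> 153.234.109.237

yes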